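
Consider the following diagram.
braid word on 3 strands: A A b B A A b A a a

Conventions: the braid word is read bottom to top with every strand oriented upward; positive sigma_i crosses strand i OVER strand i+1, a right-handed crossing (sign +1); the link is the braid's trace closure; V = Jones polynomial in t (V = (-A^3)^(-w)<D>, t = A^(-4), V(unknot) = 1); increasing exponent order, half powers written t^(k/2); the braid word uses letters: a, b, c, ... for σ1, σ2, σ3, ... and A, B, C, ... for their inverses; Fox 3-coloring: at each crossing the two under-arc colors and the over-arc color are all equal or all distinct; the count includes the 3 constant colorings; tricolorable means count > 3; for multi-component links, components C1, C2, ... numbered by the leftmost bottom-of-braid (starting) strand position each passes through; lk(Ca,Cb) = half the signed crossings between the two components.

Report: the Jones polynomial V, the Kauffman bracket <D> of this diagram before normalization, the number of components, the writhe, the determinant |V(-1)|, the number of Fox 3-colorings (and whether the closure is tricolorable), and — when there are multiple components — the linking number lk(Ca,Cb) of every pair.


V = -t^-4 + t^-3 + t^-1
<D> = A^-2 + A^6 - A^10 (w = -2)
1 component over 10 crossings, w = -2
9 Fox colorings among 3^10, |V(-1)| = 3: tricolorable
why: |V(-1)| = 3: so tricolorable, since 3 divides 3


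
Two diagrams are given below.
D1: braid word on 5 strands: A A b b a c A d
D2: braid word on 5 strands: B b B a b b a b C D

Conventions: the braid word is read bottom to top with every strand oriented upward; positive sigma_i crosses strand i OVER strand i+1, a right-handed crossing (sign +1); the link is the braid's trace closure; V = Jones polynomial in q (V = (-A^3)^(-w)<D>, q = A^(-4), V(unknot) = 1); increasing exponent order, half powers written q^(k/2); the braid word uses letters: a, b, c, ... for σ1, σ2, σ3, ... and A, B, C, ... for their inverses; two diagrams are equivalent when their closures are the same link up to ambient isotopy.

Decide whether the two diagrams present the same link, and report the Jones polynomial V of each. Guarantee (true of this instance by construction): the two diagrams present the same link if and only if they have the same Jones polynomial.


equivalent: no
V(D1) = q^-2 + 2 + q^2  (w +2, c 8, <D> = A^-2 + 2A^6 + A^14)
V(D2) = q + 2q^3 + q^5  [10 crossings, <D> = A^-14 + 2A^-6 + A^2, w = +2]
key observation: comparing 2 Jones polynomials yields 2 groups


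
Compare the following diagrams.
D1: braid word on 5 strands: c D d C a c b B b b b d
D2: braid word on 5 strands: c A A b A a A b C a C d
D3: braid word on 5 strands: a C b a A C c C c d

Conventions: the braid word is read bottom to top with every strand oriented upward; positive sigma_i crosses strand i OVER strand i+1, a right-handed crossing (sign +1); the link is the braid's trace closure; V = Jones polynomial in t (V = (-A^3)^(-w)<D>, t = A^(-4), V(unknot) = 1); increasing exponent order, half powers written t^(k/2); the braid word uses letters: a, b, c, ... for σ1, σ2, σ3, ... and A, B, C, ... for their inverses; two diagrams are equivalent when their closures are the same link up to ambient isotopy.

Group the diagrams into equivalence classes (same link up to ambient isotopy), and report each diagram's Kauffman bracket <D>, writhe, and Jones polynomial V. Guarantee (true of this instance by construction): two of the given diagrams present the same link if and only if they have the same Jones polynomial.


grouping into links: {D1} | {D2} | {D3}
V(D1) = t + t^3 - t^4  (w +6, c 12, <D> = -A^2 + A^6 + A^14)
D2 (bracket A^-8 - A^-4 + 1 - A^4 + A^8; 12 crossings at w = 0): V = t^-2 - t^-1 + 1 - t + t^2
D3 (bracket A^6; 10 crossings at w = +2): V = 1
why: 3 values of V(t) split the 3 diagrams


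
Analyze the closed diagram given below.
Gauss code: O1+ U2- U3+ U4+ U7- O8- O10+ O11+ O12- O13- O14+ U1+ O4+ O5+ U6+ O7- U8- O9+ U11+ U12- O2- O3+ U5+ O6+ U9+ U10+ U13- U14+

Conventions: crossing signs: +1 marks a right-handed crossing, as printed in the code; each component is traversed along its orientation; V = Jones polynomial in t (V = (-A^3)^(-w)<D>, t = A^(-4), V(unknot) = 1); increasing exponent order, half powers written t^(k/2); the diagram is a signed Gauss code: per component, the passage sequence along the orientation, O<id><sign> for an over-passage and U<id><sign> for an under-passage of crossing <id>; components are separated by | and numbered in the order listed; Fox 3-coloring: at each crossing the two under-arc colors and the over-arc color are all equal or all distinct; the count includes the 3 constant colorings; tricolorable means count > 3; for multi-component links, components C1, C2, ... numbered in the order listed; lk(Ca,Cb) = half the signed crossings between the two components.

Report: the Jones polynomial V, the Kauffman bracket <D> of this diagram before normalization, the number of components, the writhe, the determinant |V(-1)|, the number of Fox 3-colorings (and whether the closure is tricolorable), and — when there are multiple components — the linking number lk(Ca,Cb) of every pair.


V = 2t - 2t^2 + 3t^3 - 3t^4 + 2t^5 - 2t^6 + t^7
<D> = A^-16 - 2A^-12 + 2A^-8 - 3A^-4 + 3 - 2A^4 + 2A^8 (w = +4)
1 component over 14 crossings, w = +4
9 Fox colorings among 3^14, |V(-1)| = 15: tricolorable
why: w = +4 shifts under R1 moves; the (-A^3)^(-4) factor cancels that in V


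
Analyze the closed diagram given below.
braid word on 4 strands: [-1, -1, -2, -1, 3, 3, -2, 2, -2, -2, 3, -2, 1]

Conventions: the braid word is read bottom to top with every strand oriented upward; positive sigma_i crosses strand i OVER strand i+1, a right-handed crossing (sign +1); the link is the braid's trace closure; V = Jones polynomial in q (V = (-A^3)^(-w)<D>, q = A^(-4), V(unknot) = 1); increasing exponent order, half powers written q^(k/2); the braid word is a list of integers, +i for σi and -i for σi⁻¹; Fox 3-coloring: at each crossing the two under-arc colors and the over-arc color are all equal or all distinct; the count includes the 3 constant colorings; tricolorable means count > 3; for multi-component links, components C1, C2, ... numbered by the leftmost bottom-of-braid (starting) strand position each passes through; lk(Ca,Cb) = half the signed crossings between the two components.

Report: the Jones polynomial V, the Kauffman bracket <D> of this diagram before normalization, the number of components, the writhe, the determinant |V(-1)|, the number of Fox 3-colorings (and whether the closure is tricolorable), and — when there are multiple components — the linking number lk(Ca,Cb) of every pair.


V(q) = -q^-6 + 2q^-5 - 4q^-4 + 5q^-3 - 4q^-2 + 5q^-1 - 3 + 2q - q^2
bracket: A^-17 - 2A^-13 + 3A^-9 - 5A^-5 + 4A^-1 - 5A^3 + 4A^7 - 2A^11 + A^15, w = -3
1 component, writhe -3, over 13 crossings
det 27, colorings 9 of 3^13 — tricolorable
observation: the span of V is 8, forcing >= 8 crossings in any diagram


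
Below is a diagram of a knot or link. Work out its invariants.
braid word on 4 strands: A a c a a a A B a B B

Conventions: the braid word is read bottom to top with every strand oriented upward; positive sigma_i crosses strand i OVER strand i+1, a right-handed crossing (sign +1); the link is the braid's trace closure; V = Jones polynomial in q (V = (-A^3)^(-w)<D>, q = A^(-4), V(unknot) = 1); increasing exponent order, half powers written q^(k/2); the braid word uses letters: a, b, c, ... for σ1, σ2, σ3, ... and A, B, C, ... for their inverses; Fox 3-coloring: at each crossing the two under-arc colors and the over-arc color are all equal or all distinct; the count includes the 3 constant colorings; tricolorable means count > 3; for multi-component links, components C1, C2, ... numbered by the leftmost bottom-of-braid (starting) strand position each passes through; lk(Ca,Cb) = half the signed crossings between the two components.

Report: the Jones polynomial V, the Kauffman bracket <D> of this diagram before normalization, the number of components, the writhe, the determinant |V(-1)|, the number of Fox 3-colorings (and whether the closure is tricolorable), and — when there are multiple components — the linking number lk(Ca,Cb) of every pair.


V(q) = -q^-3 + 2q^-2 - 2q^-1 + 3 - 2q + 2q^2 - q^3
bracket: A^-9 - 2A^-5 + 2A^-1 - 3A^3 + 2A^7 - 2A^11 + A^15, w = +1
1 component, writhe +1, over 11 crossings
det 13, colorings 3 of 3^11 — not tricolorable
observation: inverse pairs cancel, leaving σ3 σ1 σ1 σ2⁻¹ σ1 σ2⁻¹ σ2⁻¹


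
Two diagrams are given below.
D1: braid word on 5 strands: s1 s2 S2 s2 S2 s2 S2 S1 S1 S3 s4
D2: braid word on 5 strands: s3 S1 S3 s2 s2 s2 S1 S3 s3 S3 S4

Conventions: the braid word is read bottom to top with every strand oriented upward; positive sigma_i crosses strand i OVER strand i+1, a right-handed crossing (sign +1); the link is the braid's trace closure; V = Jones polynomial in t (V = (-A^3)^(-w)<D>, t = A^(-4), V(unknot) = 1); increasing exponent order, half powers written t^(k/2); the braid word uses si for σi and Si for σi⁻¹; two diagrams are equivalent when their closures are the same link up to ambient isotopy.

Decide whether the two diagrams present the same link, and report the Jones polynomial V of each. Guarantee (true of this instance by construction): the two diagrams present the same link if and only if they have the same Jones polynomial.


equivalent: no
D1 (bracket A^-5 + A^-1; 11 crossings at w = -1): V = -t^(-1/2) - t^(1/2)
D2 (bracket -A^-17 + A^-13 - A^-9 + 2A^-5 + A^3; 11 crossings at w = -1): V = -t^(-3/2) - 2t^(1/2) + t^(3/2) - t^(5/2) + t^(7/2)
key observation: 2 classes among 2 diagrams; unequal V(t) rules out equality


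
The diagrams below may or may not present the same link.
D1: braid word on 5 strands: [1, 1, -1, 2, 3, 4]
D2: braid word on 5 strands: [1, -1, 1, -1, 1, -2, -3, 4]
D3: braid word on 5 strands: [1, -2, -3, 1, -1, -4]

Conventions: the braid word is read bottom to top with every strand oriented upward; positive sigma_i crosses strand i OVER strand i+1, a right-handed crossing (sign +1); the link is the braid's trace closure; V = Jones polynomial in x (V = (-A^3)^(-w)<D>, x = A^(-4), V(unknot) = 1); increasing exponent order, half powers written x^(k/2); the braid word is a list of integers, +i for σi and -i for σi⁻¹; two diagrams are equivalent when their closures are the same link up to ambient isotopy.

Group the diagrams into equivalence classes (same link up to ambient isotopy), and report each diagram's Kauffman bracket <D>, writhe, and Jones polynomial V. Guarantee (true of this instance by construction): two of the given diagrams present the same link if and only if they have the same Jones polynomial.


grouping into links: {D1, D2, D3}
V(D1) = 1  (w +4, c 6, <D> = A^12)
V(D2) = 1  (w 0, c 8, <D> = 1)
D3 (bracket A^-6; 6 crossings at w = -2): V = 1
why: one V(x) for all 3 diagrams — one class (guaranteed)


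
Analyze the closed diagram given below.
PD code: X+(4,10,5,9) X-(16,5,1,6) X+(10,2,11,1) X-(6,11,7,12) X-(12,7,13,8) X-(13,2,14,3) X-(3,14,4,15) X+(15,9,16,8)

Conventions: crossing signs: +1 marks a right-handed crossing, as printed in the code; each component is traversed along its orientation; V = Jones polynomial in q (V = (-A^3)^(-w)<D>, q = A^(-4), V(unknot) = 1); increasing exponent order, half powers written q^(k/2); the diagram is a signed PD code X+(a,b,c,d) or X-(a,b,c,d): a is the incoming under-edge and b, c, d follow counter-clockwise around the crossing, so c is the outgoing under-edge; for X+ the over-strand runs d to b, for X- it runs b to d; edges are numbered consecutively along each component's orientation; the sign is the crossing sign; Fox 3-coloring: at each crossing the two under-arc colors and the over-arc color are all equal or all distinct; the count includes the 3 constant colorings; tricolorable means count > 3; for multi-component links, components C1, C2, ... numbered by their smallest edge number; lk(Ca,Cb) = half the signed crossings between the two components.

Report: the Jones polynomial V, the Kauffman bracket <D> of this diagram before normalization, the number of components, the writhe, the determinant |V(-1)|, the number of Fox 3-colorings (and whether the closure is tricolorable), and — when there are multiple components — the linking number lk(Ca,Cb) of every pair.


V(q) = q^-5 - 2q^-4 + 2q^-3 - 2q^-2 + 2q^-1 - 1 + q
bracket: A^-10 - A^-6 + 2A^-2 - 2A^2 + 2A^6 - 2A^10 + A^14, w = -2
1 component, writhe -2, over 8 crossings
det 11, colorings 3 of 3^8 — not tricolorable
observation: V spans 6 powers of q: at least 6 crossings in any diagram


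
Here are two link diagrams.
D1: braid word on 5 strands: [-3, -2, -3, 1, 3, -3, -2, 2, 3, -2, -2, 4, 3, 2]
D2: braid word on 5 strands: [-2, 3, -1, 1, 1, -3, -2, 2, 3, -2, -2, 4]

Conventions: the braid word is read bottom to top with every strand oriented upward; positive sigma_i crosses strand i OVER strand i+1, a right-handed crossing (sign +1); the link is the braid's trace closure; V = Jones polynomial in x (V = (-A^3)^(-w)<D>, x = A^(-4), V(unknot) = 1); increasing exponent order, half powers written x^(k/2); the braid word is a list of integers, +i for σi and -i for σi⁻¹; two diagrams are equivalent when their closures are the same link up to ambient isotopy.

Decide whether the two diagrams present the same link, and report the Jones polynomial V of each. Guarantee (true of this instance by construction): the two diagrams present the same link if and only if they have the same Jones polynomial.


equivalent: yes
V(D1) = -x^-4 + x^-3 + x^-1  (w 0, c 14, <D> = A^4 + A^12 - A^16)
V(D2) = -x^-4 + x^-3 + x^-1  (w 0, c 12, <D> = A^4 + A^12 - A^16)
why: one V(x) for all 2 diagrams — one class (guaranteed)


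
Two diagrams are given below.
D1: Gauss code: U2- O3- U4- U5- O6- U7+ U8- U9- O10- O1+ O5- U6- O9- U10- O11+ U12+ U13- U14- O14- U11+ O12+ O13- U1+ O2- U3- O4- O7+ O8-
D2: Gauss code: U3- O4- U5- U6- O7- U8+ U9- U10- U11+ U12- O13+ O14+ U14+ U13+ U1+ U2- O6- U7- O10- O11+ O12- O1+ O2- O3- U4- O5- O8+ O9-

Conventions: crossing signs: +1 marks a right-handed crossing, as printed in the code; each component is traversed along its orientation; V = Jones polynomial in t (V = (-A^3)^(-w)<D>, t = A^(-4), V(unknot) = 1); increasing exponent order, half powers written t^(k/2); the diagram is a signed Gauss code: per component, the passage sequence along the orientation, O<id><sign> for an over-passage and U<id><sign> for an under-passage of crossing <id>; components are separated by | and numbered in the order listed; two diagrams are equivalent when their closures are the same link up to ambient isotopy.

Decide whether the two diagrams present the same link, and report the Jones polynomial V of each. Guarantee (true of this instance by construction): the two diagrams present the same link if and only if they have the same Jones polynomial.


same link: yes
V(D1) = t^-8 - 2t^-7 + t^-6 - 2t^-5 + 2t^-4 + t^-2  [14 crossings, <D> = A^-10 + 2A^-2 - 2A^2 + A^6 - 2A^10 + A^14, w = -6]
D2 (bracket A^-4 + 2A^4 - 2A^8 + A^12 - 2A^16 + A^20; 14 crossings at w = -4): V = t^-8 - 2t^-7 + t^-6 - 2t^-5 + 2t^-4 + t^-2
note: one V(t) for all 2 diagrams — one class (guaranteed)


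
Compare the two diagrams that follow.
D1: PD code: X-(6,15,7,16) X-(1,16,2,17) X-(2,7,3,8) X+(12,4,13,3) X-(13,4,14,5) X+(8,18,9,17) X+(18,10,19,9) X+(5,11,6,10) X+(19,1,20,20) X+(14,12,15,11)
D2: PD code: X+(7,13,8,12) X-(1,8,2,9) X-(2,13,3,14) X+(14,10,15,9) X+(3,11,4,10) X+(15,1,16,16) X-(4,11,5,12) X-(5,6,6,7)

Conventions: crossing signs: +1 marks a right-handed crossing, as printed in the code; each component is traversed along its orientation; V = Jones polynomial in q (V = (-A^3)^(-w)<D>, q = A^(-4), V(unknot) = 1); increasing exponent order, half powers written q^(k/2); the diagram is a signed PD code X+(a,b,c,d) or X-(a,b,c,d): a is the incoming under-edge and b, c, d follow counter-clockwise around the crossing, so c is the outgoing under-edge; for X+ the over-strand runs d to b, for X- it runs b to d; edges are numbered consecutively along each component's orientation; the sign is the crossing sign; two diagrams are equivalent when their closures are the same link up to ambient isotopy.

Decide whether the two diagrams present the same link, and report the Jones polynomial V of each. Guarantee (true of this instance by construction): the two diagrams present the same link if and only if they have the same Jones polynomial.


equivalent: yes
V(D1) = 1  (w +2, c 10, <D> = A^6)
D2 (bracket 1; 8 crossings at w = 0): V = 1
why: from 10 to 8 crossings by R-moves: one link, two diagrams


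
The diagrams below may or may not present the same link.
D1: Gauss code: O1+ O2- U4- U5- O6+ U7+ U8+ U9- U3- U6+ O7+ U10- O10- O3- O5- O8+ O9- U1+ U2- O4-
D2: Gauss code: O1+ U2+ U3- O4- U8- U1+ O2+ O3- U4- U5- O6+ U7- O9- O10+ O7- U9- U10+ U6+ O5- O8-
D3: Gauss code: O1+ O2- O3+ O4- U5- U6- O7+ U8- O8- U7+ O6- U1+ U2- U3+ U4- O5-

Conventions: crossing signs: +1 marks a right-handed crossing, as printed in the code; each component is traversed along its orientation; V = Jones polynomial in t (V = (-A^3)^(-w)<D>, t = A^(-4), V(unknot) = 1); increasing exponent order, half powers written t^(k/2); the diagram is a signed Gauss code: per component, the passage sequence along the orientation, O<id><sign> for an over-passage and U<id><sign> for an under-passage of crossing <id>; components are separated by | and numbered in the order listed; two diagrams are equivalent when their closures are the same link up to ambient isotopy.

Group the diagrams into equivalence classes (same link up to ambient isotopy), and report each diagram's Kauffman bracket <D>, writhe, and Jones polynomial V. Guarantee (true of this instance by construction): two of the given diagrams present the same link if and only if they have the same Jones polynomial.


classes: {D1, D2, D3}
V(D1) = 1  [10 crossings, <D> = A^-6, w = -2]
V(D2) = 1  [10 crossings, <D> = A^-6, w = -2]
V(D3) = 1  (w -2, c 8, <D> = A^-6)
insight: all 3 diagrams share one V(t), hence one class


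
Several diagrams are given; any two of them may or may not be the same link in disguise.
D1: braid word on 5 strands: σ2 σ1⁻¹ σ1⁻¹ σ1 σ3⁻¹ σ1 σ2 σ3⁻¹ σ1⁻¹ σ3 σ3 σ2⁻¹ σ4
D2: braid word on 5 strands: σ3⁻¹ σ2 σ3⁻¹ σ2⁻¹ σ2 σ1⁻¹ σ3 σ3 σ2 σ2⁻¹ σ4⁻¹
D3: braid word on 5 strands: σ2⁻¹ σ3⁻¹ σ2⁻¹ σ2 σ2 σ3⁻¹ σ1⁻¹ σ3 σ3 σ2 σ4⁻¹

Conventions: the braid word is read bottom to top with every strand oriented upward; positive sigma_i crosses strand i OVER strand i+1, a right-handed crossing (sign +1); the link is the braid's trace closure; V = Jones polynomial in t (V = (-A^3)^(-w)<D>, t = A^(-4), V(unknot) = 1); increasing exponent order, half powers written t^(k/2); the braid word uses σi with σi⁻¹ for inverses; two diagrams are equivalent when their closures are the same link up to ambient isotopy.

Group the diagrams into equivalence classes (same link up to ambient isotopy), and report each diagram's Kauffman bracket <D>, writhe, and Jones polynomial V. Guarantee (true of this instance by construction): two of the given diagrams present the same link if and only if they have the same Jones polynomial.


classes: {D1, D2, D3}
V(D1) = -t^(-1/2) - t^(1/2)  [13 crossings, <D> = A + A^5, w = +1]
V(D2) = -t^(-1/2) - t^(1/2)  [11 crossings, <D> = A^-5 + A^-1, w = -1]
V(D3) = -t^(-1/2) - t^(1/2)  (w -1, c 11, <D> = A^-5 + A^-1)
insight: one V(t) for all 3 diagrams — one class (guaranteed)


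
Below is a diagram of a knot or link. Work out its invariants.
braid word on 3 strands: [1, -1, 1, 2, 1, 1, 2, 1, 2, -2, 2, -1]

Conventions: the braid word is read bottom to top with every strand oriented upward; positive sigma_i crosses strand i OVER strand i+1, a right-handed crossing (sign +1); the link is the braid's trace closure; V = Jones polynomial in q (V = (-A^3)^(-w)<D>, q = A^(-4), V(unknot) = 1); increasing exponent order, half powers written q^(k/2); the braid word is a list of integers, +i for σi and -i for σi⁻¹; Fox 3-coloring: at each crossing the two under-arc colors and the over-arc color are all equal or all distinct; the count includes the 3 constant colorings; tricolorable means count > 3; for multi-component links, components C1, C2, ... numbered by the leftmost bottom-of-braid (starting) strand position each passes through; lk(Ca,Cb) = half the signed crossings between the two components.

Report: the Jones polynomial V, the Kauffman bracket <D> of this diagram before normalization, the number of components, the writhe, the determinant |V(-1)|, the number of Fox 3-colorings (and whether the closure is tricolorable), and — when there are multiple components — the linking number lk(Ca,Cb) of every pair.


V = q^2 + q^4 - q^5 + q^6 - q^7
<D> = -A^-10 + A^-6 - A^-2 + A^2 + A^10 (w = +6)
1 component over 12 crossings, w = +6
3 Fox colorings among 3^12, |V(-1)| = 5: not tricolorable
why: V spans 5 powers of q: at least 5 crossings in any diagram


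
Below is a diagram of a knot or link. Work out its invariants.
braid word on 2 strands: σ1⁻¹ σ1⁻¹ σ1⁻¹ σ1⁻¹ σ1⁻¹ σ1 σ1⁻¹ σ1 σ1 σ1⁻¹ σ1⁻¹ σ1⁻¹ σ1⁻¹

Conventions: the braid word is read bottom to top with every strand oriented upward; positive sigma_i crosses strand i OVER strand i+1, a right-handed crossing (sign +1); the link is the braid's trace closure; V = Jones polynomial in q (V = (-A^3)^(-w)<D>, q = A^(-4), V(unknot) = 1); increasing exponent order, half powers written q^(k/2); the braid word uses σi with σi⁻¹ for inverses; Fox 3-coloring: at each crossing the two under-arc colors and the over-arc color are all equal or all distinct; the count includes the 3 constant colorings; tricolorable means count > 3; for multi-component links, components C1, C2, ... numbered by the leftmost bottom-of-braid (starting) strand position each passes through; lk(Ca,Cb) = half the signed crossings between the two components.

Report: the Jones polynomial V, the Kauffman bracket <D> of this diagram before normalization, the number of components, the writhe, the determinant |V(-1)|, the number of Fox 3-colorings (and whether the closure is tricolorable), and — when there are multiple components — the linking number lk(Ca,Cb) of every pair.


V(q) = -q^-10 + q^-9 - q^-8 + q^-7 - q^-6 + q^-5 + q^-3
bracket: -A^-9 - A^-1 + A^3 - A^7 + A^11 - A^15 + A^19, w = -7
1 component, writhe -7, over 13 crossings
det 7, colorings 3 of 3^13 — not tricolorable
observation: w = -7 (over 13 crossings) is diagram-only; (-A^3)^(7) removes it from V


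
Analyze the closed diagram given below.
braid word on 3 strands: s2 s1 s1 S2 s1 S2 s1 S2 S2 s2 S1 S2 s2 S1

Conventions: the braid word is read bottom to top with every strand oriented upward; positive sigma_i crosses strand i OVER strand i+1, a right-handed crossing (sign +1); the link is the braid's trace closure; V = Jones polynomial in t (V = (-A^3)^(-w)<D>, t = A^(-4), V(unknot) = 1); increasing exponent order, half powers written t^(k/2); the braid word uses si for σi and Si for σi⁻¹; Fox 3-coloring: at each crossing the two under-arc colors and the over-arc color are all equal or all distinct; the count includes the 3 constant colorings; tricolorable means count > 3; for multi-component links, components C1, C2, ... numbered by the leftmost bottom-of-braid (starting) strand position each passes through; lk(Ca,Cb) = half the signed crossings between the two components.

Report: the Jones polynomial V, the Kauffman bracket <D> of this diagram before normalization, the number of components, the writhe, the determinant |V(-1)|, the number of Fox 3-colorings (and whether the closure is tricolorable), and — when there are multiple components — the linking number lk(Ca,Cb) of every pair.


Jones polynomial: V(t) = t^-4 - 3t^-3 + 5t^-2 - 6t^-1 + 7 - 6t + 5t^2 - 3t^3 + t^4
<D> = A^-16 - 3A^-12 + 5A^-8 - 6A^-4 + 7 - 6A^4 + 5A^8 - 3A^12 + A^16; writhe 0
components 1, writhe 0 (14 crossings)
3-colorings: 3 of 3^14, det 37 — not tricolorable
note: palindromic: swapping t for 1/t fixes V


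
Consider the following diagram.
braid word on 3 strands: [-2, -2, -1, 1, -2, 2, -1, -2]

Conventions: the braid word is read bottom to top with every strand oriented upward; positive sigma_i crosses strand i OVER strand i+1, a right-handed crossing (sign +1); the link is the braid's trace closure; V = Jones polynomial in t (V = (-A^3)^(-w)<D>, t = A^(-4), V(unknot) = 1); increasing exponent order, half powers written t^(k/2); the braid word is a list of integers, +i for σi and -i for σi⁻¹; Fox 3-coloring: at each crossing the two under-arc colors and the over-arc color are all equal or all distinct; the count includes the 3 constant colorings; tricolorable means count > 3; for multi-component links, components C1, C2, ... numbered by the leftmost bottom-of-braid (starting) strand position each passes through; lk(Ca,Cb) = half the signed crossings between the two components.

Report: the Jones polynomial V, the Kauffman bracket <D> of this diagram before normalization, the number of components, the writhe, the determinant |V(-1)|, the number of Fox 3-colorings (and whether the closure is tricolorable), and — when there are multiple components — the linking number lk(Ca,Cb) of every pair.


V = -t^-4 + t^-3 + t^-1
<D> = A^-8 + 1 - A^4 (w = -4)
1 component over 8 crossings, w = -4
9 Fox colorings among 3^8, |V(-1)| = 3: tricolorable
why: V spans 3 powers of t: at least 3 crossings in any diagram


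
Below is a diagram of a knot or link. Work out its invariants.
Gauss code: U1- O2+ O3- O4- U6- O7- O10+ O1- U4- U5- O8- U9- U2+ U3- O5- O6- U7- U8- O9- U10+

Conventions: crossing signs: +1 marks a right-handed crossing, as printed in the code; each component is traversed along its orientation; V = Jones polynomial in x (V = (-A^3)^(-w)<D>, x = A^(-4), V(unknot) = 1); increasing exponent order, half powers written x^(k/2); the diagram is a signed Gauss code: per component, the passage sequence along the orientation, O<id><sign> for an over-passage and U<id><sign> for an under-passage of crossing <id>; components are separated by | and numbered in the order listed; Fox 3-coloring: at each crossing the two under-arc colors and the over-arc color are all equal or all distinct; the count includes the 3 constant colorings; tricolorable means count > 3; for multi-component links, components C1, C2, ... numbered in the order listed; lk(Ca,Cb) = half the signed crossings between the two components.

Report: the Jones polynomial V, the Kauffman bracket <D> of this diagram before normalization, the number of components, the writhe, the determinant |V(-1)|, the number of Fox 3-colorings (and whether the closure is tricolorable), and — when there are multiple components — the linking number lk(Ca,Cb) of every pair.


V = -x^-7 + x^-6 - x^-5 + x^-4 + x^-2
<D> = A^-10 + A^-2 - A^2 + A^6 - A^10 (w = -6)
1 component over 10 crossings, w = -6
3 Fox colorings among 3^10, |V(-1)| = 5: not tricolorable
why: w = -6 (over 10 crossings) is diagram-only; (-A^3)^(6) removes it from V


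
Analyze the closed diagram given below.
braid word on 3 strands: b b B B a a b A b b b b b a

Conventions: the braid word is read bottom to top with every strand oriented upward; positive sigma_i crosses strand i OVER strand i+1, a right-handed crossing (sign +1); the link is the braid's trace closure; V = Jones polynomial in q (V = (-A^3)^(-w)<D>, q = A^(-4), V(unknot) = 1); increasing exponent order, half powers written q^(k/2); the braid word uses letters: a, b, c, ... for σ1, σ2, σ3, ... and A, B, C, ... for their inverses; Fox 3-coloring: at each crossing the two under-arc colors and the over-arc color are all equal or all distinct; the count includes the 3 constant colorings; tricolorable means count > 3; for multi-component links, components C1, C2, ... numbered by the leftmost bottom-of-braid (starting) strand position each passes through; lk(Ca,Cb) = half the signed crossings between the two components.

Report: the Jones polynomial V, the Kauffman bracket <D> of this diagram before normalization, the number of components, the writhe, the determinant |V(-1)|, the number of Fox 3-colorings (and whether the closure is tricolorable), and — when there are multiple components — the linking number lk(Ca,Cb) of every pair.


Jones polynomial: V(q) = q^3 - q^4 + 3q^5 - 3q^6 + 4q^7 - 5q^8 + 4q^9 - 3q^10 + 2q^11 - q^12
<D> = -A^-24 + 2A^-20 - 3A^-16 + 4A^-12 - 5A^-8 + 4A^-4 - 3 + 3A^4 - A^8 + A^12; writhe +8
components 1, writhe +8 (14 crossings)
3-colorings: 9 of 3^14, det 27 — tricolorable
note: w = +8 shifts under R1 moves; the (-A^3)^(-8) factor cancels that in V


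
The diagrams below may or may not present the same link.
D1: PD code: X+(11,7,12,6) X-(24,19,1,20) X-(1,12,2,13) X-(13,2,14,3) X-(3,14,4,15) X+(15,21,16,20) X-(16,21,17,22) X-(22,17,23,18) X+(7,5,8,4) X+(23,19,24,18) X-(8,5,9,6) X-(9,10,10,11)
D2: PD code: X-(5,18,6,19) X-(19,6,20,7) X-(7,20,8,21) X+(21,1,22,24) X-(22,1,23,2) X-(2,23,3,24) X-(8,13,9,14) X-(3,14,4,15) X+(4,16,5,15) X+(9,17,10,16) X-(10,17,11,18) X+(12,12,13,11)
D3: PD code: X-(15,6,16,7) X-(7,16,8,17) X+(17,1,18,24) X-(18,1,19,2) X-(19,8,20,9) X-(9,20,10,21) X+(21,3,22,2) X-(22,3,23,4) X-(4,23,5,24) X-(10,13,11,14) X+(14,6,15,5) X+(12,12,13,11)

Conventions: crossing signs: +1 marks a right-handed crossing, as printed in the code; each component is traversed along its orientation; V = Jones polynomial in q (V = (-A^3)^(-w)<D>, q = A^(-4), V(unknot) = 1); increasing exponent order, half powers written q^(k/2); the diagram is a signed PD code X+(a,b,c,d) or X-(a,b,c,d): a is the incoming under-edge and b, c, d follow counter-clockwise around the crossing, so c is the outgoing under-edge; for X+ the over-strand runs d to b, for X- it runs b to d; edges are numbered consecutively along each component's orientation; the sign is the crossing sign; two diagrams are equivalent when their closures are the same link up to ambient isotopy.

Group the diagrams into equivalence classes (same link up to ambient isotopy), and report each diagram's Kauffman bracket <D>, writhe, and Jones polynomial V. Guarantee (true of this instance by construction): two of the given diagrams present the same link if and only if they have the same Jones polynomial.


grouping into links: {D1, D2, D3}
V(D1) = -q^-4 + q^-3 + q^-1  (w -4, c 12, <D> = A^-8 + 1 - A^4)
V(D2) = -q^-4 + q^-3 + q^-1  (w -4, c 12, <D> = A^-8 + 1 - A^4)
V(D3) = -q^-4 + q^-3 + q^-1  [12 crossings, <D> = A^-8 + 1 - A^4, w = -4]
why: all 3 diagrams share one V(q), hence one class


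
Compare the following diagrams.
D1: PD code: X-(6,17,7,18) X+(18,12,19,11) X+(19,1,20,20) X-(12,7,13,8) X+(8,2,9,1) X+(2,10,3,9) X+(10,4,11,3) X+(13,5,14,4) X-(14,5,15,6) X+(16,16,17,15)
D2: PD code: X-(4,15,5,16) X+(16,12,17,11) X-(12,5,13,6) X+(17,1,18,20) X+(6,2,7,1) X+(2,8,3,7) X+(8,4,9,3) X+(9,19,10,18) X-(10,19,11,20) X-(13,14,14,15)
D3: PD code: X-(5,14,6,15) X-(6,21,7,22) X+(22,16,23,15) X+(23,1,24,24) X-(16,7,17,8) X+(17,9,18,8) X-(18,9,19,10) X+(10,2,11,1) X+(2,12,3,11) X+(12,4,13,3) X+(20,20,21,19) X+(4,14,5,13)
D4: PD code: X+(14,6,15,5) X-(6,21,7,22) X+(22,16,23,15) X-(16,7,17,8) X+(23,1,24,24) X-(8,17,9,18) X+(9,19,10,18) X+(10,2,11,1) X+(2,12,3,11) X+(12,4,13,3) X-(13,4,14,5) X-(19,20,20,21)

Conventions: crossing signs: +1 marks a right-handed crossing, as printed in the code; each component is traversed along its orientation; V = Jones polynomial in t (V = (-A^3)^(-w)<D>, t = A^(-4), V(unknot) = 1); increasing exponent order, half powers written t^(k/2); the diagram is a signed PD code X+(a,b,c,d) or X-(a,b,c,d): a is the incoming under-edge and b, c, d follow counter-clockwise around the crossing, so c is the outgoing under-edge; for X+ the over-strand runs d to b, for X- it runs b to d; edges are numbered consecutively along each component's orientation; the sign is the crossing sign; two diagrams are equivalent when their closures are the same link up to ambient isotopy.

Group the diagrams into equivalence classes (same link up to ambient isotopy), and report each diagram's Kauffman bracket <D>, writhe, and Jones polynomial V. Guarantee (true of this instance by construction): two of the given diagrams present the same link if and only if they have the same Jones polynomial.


equivalence classes: {D1, D2, D3, D4}
D1 (bracket A^-8 - 2A^-4 + 2 - 2A^4 + 2A^8 - A^12 + A^16; 10 crossings at w = +4): V = t^-1 - 1 + 2t - 2t^2 + 2t^3 - 2t^4 + t^5
V(D2) = t^-1 - 1 + 2t - 2t^2 + 2t^3 - 2t^4 + t^5  (w +2, c 10, <D> = A^-14 - 2A^-10 + 2A^-6 - 2A^-2 + 2A^2 - A^6 + A^10)
V(D3) = t^-1 - 1 + 2t - 2t^2 + 2t^3 - 2t^4 + t^5  (w +4, c 12, <D> = A^-8 - 2A^-4 + 2 - 2A^4 + 2A^8 - A^12 + A^16)
D4 (bracket A^-14 - 2A^-10 + 2A^-6 - 2A^-2 + 2A^2 - A^6 + A^10; 12 crossings at w = +2): V = t^-1 - 1 + 2t - 2t^2 + 2t^3 - 2t^4 + t^5
observation: one V(t) for all 4 diagrams — one class (guaranteed)


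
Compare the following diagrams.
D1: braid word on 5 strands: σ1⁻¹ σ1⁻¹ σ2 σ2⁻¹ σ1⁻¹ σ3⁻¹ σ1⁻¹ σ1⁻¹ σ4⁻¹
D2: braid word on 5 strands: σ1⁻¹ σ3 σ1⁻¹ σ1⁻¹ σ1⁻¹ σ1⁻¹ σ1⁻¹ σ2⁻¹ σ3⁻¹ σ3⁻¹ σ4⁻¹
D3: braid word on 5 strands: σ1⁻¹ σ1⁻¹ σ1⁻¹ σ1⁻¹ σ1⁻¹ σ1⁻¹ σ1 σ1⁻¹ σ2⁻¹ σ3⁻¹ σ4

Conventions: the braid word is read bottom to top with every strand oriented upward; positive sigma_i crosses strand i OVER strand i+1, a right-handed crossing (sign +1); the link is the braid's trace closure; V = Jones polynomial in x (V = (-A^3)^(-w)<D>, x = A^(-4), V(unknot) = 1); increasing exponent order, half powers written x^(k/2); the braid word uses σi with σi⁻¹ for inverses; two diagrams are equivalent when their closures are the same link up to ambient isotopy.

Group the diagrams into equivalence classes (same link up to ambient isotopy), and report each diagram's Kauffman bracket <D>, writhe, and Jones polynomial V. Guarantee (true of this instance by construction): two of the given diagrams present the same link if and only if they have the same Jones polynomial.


grouping into links: {D1} | {D2, D3}
V(D1) = x^(-15/2) - x^(-7/2) - x^(-5/2) - x^(-3/2)  (w -7, c 9, <D> = A^-15 + A^-11 + A^-7 - A^9)
D2 (bracket A^-17 + A^-9 - A^-5 + A^-1 - A^3 + A^7; 11 crossings at w = -9): V = -x^(-17/2) + x^(-15/2) - x^(-13/2) + x^(-11/2) - x^(-9/2) - x^(-5/2)
V(D3) = -x^(-17/2) + x^(-15/2) - x^(-13/2) + x^(-11/2) - x^(-9/2) - x^(-5/2)  (w -7, c 11, <D> = A^-11 + A^-3 - A + A^5 - A^9 + A^13)
key observation: 2 values of V(x) split the 3 diagrams


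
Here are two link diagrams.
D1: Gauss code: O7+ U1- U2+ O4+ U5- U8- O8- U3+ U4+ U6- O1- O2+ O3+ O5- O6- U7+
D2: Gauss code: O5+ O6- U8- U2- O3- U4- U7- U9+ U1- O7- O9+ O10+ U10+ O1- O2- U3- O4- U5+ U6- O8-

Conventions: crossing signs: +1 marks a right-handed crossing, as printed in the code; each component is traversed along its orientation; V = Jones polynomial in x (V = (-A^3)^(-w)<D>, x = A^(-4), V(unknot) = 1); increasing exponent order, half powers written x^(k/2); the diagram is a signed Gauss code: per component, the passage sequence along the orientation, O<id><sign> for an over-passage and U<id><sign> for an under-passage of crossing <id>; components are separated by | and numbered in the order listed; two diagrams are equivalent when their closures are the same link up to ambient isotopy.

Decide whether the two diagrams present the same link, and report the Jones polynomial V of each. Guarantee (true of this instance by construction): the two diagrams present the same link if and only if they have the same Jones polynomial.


same link: no
V(D1) = 1  [8 crossings, <D> = 1, w = 0]
V(D2) = -x^-4 + x^-3 + x^-1  (w -4, c 10, <D> = A^-8 + 1 - A^4)
note: comparing 2 Jones polynomials yields 2 groups


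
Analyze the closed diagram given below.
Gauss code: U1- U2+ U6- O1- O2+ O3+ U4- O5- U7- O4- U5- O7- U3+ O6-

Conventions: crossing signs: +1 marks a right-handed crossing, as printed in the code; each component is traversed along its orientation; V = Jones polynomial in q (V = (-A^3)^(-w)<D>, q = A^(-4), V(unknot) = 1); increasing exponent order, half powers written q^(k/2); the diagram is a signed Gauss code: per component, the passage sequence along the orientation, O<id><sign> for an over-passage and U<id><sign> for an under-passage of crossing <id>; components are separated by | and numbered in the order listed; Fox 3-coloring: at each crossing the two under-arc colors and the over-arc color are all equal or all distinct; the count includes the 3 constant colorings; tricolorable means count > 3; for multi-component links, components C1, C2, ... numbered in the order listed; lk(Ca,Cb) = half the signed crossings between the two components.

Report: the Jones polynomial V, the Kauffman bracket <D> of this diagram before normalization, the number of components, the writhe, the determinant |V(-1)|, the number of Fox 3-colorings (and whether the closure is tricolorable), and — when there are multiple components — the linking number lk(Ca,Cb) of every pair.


V = -q^-4 + q^-3 + q^-1
<D> = -A^-5 - A^3 + A^7 (w = -3)
1 component over 7 crossings, w = -3
9 Fox colorings among 3^7, |V(-1)| = 3: tricolorable
why: det 3 = |V(-1)|; divisible by 3, so tricolorable


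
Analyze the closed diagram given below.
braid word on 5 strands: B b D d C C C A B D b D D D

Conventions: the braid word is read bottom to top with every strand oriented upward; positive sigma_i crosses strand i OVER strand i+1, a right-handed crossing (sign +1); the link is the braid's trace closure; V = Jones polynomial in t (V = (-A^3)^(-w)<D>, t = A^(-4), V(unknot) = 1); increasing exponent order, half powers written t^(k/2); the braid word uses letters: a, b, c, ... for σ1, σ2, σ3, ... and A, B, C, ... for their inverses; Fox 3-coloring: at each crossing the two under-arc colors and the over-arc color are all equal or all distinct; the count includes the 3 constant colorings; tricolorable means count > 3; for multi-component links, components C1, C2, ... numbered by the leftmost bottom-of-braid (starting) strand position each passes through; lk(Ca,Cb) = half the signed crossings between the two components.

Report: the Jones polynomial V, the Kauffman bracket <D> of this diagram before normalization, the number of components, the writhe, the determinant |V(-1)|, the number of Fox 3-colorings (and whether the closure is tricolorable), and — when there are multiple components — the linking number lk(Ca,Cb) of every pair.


V(t) = -t^-10 + t^-9 + 2t^-4 + t^-3 + t^-2
bracket: A^-16 + A^-12 + 2A^-8 + A^12 - A^16, w = -8
3 components, writhe -8, over 14 crossings
lk(C1,C2) = 0
linking number lk(C1,C3) = 0
lk(C2,C3): -2
det 0, colorings 27 of 3^14 — tricolorable
observation: summing lk over 3 pairs gives -2


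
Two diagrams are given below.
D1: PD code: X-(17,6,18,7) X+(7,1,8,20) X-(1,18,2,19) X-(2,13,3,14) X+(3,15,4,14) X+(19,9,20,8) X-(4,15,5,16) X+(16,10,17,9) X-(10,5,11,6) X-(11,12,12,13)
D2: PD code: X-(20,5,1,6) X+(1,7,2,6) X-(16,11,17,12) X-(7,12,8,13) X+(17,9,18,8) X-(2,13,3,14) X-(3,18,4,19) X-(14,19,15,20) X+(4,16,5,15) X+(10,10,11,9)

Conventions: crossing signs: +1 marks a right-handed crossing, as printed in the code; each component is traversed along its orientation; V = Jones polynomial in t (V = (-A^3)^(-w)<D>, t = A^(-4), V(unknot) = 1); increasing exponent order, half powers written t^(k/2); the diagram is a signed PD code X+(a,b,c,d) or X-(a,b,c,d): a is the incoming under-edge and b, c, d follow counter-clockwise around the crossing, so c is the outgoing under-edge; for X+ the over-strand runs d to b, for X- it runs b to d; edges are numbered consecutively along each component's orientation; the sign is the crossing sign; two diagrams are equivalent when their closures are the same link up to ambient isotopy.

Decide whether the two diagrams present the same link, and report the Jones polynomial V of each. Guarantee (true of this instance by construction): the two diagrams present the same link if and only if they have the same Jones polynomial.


equivalent: no
D1 (bracket A^-14 - A^-10 + 2A^-6 - 2A^-2 + A^2 - A^6 + A^10; 10 crossings at w = -2): V = t^-4 - t^-3 + t^-2 - 2t^-1 + 2 - t + t^2
V(D2) = 1  (w -2, c 10, <D> = A^-6)
key observation: 2 values of V(t) split the 2 diagrams
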